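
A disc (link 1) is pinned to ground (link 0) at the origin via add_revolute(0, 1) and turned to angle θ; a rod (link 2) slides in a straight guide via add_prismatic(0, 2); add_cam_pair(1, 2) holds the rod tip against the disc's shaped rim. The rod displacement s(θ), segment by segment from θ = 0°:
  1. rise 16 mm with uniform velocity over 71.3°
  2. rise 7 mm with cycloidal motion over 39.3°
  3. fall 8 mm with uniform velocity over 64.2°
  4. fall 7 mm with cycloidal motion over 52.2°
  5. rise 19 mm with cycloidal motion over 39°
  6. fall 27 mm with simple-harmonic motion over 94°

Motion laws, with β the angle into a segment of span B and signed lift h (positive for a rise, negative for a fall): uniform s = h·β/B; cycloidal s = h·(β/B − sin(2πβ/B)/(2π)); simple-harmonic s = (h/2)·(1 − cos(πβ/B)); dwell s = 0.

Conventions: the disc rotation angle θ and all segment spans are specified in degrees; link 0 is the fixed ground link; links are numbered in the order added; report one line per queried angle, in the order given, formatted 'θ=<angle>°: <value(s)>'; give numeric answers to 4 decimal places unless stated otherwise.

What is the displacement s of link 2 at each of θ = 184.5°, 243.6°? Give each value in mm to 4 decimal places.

segment 1 (0° to 71.3°, uniform, h = 16) is passed completely: s = 0.0000 + (16) = 16.0000
segment 2 (71.3° to 110.6°, cycloidal, h = 7) is passed completely: s = 16.0000 + (7) = 23.0000
segment 3 (110.6° to 174.8°, uniform, h = -8) is passed completely: s = 23.0000 + (-8) = 15.0000
θ = 184.5° falls in segment 4 (174.8° to 227°, cycloidal, h = -7): β = 184.5 − 174.8 = 9.7°, B = 52.2°; Δs = -7·(0.1858 − sin(2π·0.1858)/(2π)) = -0.2760; s = 15.0000 − 0.2760 = 14.7240
segment 4 (174.8° to 227°, cycloidal, h = -7) is passed completely: s = 15.0000 + (-7) = 8.0000
θ = 243.6° falls in segment 5 (227° to 266°, cycloidal, h = 19): β = 243.6 − 227 = 16.6°, B = 39°; Δs = 19·(0.4256 − sin(2π·0.4256)/(2π)) = 6.7252; s = 8.0000 + 6.7252 = 14.7252

θ=184.5°: 14.7240
θ=243.6°: 14.7252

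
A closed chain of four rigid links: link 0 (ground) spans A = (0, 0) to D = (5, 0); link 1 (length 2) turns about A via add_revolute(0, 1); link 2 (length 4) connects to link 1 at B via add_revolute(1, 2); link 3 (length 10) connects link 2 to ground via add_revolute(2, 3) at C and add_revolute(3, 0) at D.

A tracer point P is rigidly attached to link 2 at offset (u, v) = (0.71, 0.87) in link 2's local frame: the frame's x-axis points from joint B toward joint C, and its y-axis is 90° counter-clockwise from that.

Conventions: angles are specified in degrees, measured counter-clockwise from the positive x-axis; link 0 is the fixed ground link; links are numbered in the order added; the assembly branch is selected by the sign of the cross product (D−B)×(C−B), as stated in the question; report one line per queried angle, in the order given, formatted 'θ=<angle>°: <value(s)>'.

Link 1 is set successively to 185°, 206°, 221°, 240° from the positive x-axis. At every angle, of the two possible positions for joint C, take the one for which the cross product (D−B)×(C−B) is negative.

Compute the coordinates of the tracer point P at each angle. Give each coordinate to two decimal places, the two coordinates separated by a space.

A=(0,0), D=(5.00,0)
θ=185°: B = A + 2.00·(cos185°, sin185°) = (-1.9924, -0.1743)
θ=185°: |BD| = 6.9946
θ=185°: circle(B,4.00) ∩ circle(D,10.00): a=-2.5074, h=3.1166
θ=185°:   candidates: C₊=(-4.5767,2.8788) cross=21.799; C₋=(-4.4213,-3.3524) cross=-21.799
θ=185°:   branch - wants cross < 0 → take C=(-4.4213,-3.3524) (cross=-21.799)
θ=185°: ex = (C−B)/|BC| = (-0.6072,-0.7945); ey = (0.7945,-0.6072)
θ=185°: P = B + 0.71·ex + 0.87·ey = (-1.7323,-1.2667)
θ=206°: B = A + 2.00·(cos206°, sin206°) = (-1.7976, -0.8767)
θ=206°: |BD| = 6.8539
θ=206°: circle(B,4.00) ∩ circle(D,10.00): a=-2.7010, h=2.9504
θ=206°:   candidates: C₊=(-4.8538,1.7039) cross=20.222; C₋=(-4.0989,-4.1484) cross=-20.222
θ=206°:   branch - wants cross < 0 → take C=(-4.0989,-4.1484) (cross=-20.222)
θ=206°: ex = (C−B)/|BC| = (-0.5753,-0.8179); ey = (0.8179,-0.5753)
θ=206°: P = B + 0.71·ex + 0.87·ey = (-1.4945,-1.9580)
θ=221°: B = A + 2.00·(cos221°, sin221°) = (-1.5094, -1.3121)
θ=221°: |BD| = 6.6403
θ=221°: circle(B,4.00) ∩ circle(D,10.00): a=-3.0048, h=2.6403
θ=221°:   candidates: C₊=(-4.9767,0.6824) cross=17.533; C₋=(-3.9333,-4.4941) cross=-17.533
θ=221°:   branch - wants cross < 0 → take C=(-3.9333,-4.4941) (cross=-17.533)
θ=221°: ex = (C−B)/|BC| = (-0.6060,-0.7955); ey = (0.7955,-0.6060)
θ=221°: P = B + 0.71·ex + 0.87·ey = (-1.2476,-2.4041)
θ=240°: B = A + 2.00·(cos240°, sin240°) = (-1.0000, -1.7321)
θ=240°: |BD| = 6.2450
θ=240°: circle(B,4.00) ∩ circle(D,10.00): a=-3.6029, h=1.7376
θ=240°:   candidates: C₊=(-4.9435,-1.0619) cross=10.851; C₋=(-3.9796,-4.4007) cross=-10.851
θ=240°:   branch - wants cross < 0 → take C=(-3.9796,-4.4007) (cross=-10.851)
θ=240°: ex = (C−B)/|BC| = (-0.7449,-0.6672); ey = (0.6672,-0.7449)
θ=240°: P = B + 0.71·ex + 0.87·ey = (-0.9484,-2.8538)

θ=185°: -1.73 -1.27
θ=206°: -1.49 -1.96
θ=221°: -1.25 -2.40
θ=240°: -0.95 -2.85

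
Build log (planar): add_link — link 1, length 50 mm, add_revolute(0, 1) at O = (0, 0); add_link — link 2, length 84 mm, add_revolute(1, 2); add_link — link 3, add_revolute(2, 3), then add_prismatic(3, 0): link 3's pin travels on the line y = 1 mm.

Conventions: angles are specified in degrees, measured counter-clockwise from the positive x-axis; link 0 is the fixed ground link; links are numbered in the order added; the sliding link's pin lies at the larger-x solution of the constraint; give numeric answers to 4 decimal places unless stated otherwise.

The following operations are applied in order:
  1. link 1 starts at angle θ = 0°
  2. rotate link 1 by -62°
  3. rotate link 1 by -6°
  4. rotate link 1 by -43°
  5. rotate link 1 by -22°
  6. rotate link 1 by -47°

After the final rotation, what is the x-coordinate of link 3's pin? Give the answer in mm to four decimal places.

geometry: r = 50 mm, L = 84 mm, e = 1 mm; θ starts at 0°
rotate link 1 by -62°: θ ← 0° -62° = -62°
rotate link 1 by -6°: θ ← -62° -6° = -68°
rotate link 1 by -43°: θ ← -68° -43° = -111°
rotate link 1 by -22°: θ ← -111° -22° = -133°
rotate link 1 by -47°: θ ← -133° -47° = -180°
crank pin P = (r cos θ, r sin θ) = (-50.000000, -0.000000)
h = r sin θ − e = -0.000000 − 1 = -1.000000
x = r cos θ + √(L² − h²) = -50.000000 + 83.994047 = 33.994047

33.9940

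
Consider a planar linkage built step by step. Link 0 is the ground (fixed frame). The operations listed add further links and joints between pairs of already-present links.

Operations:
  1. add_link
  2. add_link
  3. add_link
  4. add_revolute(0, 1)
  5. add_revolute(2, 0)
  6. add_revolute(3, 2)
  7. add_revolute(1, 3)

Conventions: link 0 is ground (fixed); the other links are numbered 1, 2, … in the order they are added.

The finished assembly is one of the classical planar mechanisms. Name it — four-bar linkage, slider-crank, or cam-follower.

links: 4 (incl. ground); joints: 4 revolute, 0 prismatic, 0 higher (cam) pair, forming one closed loop
4 links in a single 4R loop → four-bar linkage

four-bar linkage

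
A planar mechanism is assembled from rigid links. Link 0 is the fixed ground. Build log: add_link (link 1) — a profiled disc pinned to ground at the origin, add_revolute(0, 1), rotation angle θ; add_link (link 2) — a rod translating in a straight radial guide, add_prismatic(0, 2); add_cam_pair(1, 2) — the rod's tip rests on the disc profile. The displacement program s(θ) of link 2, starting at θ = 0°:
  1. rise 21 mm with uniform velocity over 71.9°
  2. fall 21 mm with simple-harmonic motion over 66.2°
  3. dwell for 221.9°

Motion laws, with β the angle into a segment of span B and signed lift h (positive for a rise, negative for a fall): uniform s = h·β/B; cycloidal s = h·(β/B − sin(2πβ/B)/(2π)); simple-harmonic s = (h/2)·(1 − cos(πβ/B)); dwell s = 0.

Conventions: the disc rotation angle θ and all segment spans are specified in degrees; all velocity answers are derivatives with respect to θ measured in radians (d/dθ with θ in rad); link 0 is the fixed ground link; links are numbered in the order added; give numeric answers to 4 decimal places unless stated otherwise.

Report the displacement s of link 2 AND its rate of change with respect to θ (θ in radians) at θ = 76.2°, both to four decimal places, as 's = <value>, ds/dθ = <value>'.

seg 1 [0°–71.9°] uniform, h=21: full span → s += 21 → s = 21.0000
seg 2 [71.9°–138.1°] simple-harmonic, h=-21: θ=76.2° here. β=4.3, B=66.2. -21/2·(1 − cos(π·0.0650)) = -0.2179 → s = 20.7821
velocity in seg [71.9°–138.1°] (simple-harmonic), θ in radians: β = 4.3° = 0.0750 rad, B = 66.2° = 1.1554 rad; ds/dθ = (πh/(2B)) sin(πβ/B) = (π·(-21)/(2·1.1554)) sin(π·0.0650) = -5.785566 mm/rad

s = 20.7821, ds/dθ = -5.7856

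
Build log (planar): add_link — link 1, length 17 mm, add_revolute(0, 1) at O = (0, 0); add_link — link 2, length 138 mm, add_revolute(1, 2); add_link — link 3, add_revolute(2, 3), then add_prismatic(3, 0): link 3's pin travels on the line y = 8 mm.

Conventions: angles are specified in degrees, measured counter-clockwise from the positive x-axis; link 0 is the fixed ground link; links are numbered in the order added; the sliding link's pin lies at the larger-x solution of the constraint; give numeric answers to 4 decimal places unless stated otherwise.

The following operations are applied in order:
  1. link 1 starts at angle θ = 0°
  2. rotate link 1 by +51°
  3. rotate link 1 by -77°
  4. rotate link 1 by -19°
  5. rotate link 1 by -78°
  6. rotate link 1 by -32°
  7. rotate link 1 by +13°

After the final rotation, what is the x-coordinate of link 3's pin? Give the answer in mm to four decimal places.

geometry: r = 17 mm, L = 138 mm, e = 8 mm; θ starts at 0°
rotate link 1 by +51°: θ ← 0° +51° = 51°
rotate link 1 by -77°: θ ← 51° -77° = -26°
rotate link 1 by -19°: θ ← -26° -19° = -45°
rotate link 1 by -78°: θ ← -45° -78° = -123°
rotate link 1 by -32°: θ ← -123° -32° = -155°
rotate link 1 by +13°: θ ← -155° +13° = -142°
crank pin P = (r cos θ, r sin θ) = (-13.396183, -10.466245)
h = r sin θ − e = -10.466245 − 8 = -18.466245
x = r cos θ + √(L² − h²) = -13.396183 + 136.758904 = 123.362721

123.3627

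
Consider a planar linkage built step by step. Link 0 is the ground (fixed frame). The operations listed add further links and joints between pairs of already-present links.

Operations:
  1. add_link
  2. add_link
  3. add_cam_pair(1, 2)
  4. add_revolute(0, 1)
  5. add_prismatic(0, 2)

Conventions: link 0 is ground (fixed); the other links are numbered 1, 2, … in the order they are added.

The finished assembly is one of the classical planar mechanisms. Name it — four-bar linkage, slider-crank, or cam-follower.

links: 3 (incl. ground); joints: 1 revolute, 1 prismatic, 1 higher (cam) pair, forming one closed loop
3 links, revolute + prismatic + higher pair in one loop → cam-follower

cam-follower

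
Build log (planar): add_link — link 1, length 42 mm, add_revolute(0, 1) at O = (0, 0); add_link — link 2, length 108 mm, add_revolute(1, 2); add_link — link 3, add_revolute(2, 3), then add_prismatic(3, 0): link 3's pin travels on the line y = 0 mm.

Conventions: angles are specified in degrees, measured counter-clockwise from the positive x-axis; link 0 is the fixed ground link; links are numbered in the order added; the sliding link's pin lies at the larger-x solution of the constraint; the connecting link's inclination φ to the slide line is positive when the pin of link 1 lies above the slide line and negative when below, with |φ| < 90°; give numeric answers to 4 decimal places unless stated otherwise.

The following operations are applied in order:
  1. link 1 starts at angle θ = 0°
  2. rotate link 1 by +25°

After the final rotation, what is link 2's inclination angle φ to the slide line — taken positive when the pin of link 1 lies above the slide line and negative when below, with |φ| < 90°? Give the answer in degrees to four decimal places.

geometry: r = 42 mm, L = 108 mm, e = 0 mm; θ starts at 0°
rotate link 1 by +25°: θ ← 0° +25° = 25°
h = r sin θ − e = 17.749967 − 0 = 17.749967
sin φ = h / L = 17.749967 / 108 = 0.16435155
φ = arcsin(0.16435155) = 9.459567°

9.4596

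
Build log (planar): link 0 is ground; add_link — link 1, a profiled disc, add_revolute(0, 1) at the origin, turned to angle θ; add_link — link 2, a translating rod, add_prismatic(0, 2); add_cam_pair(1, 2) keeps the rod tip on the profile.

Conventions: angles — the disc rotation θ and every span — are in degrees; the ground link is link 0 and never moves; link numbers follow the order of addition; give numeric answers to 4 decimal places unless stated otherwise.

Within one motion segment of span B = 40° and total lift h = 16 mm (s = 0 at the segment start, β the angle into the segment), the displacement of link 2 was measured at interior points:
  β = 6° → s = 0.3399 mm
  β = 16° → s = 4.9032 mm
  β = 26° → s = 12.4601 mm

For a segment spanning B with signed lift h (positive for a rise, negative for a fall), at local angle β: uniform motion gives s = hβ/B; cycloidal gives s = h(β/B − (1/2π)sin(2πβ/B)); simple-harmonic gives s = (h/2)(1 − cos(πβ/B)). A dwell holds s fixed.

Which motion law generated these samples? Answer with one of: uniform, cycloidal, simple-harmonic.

candidates at β/B = r: uniform s = h·r (linear in β); cycloidal s = h·(r − sin(2πr)/(2π)); simple-harmonic s = (h/2)(1 − cos(πr))
β=6°: printed 0.3399 | uniform 2.4000, cycloidal 0.3399, simple-harmonic 0.8719
β=16°: printed 4.9032 | uniform 6.4000, cycloidal 4.9032, simple-harmonic 5.5279
β=26°: printed 12.4601 | uniform 10.4000, cycloidal 12.4601, simple-harmonic 11.6319
only one law matches every sample → cycloidal

cycloidal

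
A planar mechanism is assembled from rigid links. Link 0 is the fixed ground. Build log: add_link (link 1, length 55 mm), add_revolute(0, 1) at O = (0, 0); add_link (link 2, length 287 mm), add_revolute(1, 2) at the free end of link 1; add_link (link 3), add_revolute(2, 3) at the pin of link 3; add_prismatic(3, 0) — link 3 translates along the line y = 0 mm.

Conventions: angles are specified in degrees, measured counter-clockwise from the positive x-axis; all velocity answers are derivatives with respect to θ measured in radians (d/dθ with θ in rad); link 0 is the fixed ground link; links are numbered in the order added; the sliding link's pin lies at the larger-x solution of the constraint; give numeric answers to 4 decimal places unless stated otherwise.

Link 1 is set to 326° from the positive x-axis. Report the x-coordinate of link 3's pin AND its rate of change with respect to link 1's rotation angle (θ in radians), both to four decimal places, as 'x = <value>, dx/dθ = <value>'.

geometry: r = 55 mm, L = 287 mm, e = 0 mm
crank pin P = (r cos θ, r sin θ) = (45.597066, -30.755610)
h = r sin θ − e = -30.755610 − 0 = -30.755610
x = r cos θ + √(L² − h²) = 45.597066 + 285.347319 = 330.944386
dx/dθ = −r sin θ − h·r cos θ/√(L² − h²) (θ in radians; h = -30.755610) = 35.670201

x = 330.9444, dx/dθ = 35.6702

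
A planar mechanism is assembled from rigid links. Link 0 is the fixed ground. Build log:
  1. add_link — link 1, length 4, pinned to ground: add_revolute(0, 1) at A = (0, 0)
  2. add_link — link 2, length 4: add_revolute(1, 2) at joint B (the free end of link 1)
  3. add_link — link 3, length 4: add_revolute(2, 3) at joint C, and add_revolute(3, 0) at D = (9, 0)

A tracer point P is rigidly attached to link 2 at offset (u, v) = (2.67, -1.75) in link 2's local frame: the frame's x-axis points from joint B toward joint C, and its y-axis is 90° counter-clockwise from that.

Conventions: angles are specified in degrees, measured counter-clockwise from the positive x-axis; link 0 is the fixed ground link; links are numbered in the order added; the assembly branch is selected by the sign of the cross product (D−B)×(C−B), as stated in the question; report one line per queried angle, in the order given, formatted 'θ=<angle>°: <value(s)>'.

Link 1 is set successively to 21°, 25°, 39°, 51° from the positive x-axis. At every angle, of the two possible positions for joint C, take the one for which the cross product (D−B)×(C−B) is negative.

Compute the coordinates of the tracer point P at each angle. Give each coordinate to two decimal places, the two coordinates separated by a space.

A=(0,0), D=(9.00,0)
θ=21°: B = A + 4.00·(cos21°, sin21°) = (3.7343, 1.4335)
θ=21°: |BD| = 5.4573
θ=21°: circle(B,4.00) ∩ circle(D,4.00): a=2.7287, h=2.9248
θ=21°:   candidates: C₊=(7.1354,3.5388) cross=15.962; C₋=(5.5989,-2.1054) cross=-15.962
θ=21°:   branch - wants cross < 0 → take C=(5.5989,-2.1054) (cross=-15.962)
θ=21°: ex = (C−B)/|BC| = (0.4661,-0.8847); ey = (0.8847,0.4661)
θ=21°: P = B + 2.67·ex + -1.75·ey = (3.4307,-1.7445)
θ=25°: B = A + 4.00·(cos25°, sin25°) = (3.6252, 1.6905)
θ=25°: |BD| = 5.6343
θ=25°: circle(B,4.00) ∩ circle(D,4.00): a=2.8172, h=2.8396
θ=25°:   candidates: C₊=(7.1646,3.5541) cross=15.999; C₋=(5.4606,-1.8636) cross=-15.999
θ=25°:   branch - wants cross < 0 → take C=(5.4606,-1.8636) (cross=-15.999)
θ=25°: ex = (C−B)/|BC| = (0.4589,-0.8885); ey = (0.8885,0.4589)
θ=25°: P = B + 2.67·ex + -1.75·ey = (3.2955,-1.4848)
θ=39°: B = A + 4.00·(cos39°, sin39°) = (3.1086, 2.5173)
θ=39°: |BD| = 6.4067
θ=39°: circle(B,4.00) ∩ circle(D,4.00): a=3.2033, h=2.3955
θ=39°:   candidates: C₊=(6.9955,3.4615) cross=15.347; C₋=(5.1130,-0.9442) cross=-15.347
θ=39°:   branch - wants cross < 0 → take C=(5.1130,-0.9442) (cross=-15.347)
θ=39°: ex = (C−B)/|BC| = (0.5011,-0.8654); ey = (0.8654,0.5011)
θ=39°: P = B + 2.67·ex + -1.75·ey = (2.9321,-0.6702)
θ=51°: B = A + 4.00·(cos51°, sin51°) = (2.5173, 3.1086)
θ=51°: |BD| = 7.1895
θ=51°: circle(B,4.00) ∩ circle(D,4.00): a=3.5948, h=1.7544
θ=51°:   candidates: C₊=(6.5172,3.1362) cross=12.613; C₋=(5.0001,-0.0276) cross=-12.613
θ=51°:   branch - wants cross < 0 → take C=(5.0001,-0.0276) (cross=-12.613)
θ=51°: ex = (C−B)/|BC| = (0.6207,-0.7840); ey = (0.7840,0.6207)
θ=51°: P = B + 2.67·ex + -1.75·ey = (2.8025,-0.0710)

θ=21°: 3.43 -1.74
θ=25°: 3.30 -1.48
θ=39°: 2.93 -0.67
θ=51°: 2.80 -0.07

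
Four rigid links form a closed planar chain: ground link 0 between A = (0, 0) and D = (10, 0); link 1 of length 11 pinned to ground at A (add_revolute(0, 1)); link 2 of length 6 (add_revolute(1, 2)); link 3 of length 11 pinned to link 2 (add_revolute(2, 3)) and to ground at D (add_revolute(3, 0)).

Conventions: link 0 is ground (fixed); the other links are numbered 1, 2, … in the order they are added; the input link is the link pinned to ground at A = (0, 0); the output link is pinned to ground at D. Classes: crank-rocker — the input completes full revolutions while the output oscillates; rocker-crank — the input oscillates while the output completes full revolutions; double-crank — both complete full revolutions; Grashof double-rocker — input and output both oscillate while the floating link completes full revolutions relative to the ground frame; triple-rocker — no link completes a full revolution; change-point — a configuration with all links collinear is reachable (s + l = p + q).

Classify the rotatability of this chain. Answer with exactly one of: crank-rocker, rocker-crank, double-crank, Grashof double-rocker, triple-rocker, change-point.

lengths: ground=10, input=11, coupler=6, output=11
sorted: s=6 (shortest), l=11 (longest), p+q=21
s + l = 17 vs p + q = 21
s + l < p + q (Grashof) with shortest = coupler link → Grashof double-rocker

Grashof double-rocker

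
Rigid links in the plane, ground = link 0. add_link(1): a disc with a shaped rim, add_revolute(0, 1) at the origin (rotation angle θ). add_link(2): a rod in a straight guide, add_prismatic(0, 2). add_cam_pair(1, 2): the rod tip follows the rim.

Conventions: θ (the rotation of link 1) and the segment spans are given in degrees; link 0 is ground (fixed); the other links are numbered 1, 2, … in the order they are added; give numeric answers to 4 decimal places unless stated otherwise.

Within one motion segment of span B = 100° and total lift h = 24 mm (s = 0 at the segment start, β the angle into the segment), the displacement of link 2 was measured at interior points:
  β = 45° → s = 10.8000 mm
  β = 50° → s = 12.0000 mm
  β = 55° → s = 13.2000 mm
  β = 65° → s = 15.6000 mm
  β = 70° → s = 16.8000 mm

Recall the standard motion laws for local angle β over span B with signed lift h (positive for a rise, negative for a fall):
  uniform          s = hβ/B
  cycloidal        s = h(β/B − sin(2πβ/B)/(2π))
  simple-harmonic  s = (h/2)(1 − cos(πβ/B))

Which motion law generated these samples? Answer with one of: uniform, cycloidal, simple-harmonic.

candidates at β/B = r: uniform s = h·r (linear in β); cycloidal s = h·(r − sin(2πr)/(2π)); simple-harmonic s = (h/2)(1 − cos(πr))
β=45°: printed 10.8000 | uniform 10.8000, cycloidal 9.6196, simple-harmonic 10.1228
β=50°: printed 12.0000 | uniform 12.0000, cycloidal 12.0000, simple-harmonic 12.0000
β=55°: printed 13.2000 | uniform 13.2000, cycloidal 14.3804, simple-harmonic 13.8772
β=65°: printed 15.6000 | uniform 15.6000, cycloidal 18.6902, simple-harmonic 17.4479
β=70°: printed 16.8000 | uniform 16.8000, cycloidal 20.4328, simple-harmonic 19.0534
only one law matches every sample → uniform

uniform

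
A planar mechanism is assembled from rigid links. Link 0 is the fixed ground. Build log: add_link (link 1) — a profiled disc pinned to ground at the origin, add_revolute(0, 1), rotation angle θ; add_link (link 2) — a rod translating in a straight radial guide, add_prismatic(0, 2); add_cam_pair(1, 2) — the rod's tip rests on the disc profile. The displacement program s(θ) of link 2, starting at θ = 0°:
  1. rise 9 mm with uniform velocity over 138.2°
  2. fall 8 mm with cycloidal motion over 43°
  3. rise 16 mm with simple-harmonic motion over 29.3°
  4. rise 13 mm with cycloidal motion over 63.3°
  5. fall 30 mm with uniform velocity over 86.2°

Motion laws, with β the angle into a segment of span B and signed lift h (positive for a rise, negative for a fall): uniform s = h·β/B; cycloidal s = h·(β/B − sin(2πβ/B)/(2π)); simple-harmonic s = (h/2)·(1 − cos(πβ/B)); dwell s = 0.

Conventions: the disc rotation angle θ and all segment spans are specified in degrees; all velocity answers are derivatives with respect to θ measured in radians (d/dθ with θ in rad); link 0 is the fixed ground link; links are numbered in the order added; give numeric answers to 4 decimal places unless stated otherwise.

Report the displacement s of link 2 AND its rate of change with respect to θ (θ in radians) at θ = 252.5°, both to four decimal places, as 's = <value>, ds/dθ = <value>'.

seg 1 [0°–138.2°] uniform, h=9: full span → s += 9 → s = 9.0000
seg 2 [138.2°–181.2°] cycloidal, h=-8: full span → s += -8 → s = 1.0000
seg 3 [181.2°–210.5°] simple-harmonic, h=16: full span → s += 16 → s = 17.0000
seg 4 [210.5°–273.8°] cycloidal, h=13: θ=252.5° here. β=42, B=63.3. 13·(0.6635 − sin(2π·0.6635)/(2π)) = 10.3965 → s = 27.3965
velocity in seg [210.5°–273.8°] (cycloidal), θ in radians: β = 42° = 0.7330 rad, B = 63.3° = 1.1048 rad; ds/dθ = (h/B)(1 − cos(2πβ/B)) = (13/1.1048)(1 − cos(2π·0.6635)) = 17.851487 mm/rad

s = 27.3965, ds/dθ = 17.8515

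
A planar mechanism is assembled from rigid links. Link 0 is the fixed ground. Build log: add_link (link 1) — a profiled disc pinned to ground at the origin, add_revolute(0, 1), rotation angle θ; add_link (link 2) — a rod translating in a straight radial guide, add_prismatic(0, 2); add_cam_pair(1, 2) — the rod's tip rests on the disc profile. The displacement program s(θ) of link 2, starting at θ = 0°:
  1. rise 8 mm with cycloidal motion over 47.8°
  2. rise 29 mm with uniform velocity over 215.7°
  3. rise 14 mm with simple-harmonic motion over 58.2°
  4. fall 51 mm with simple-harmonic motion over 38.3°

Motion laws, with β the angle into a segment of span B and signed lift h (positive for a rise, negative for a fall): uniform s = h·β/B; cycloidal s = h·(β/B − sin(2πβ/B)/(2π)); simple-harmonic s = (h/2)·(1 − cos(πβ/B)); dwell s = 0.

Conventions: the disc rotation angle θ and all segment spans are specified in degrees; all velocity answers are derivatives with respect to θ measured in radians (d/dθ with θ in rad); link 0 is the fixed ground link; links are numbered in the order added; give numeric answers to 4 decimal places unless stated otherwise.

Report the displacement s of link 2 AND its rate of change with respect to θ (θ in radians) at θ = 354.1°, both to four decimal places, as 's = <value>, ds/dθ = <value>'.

seg 1 [0°–47.8°] cycloidal, h=8: full span → s += 8 → s = 8.0000
seg 2 [47.8°–263.5°] uniform, h=29: full span → s += 29 → s = 37.0000
seg 3 [263.5°–321.7°] simple-harmonic, h=14: full span → s += 14 → s = 51.0000
seg 4 [321.7°–360°] simple-harmonic, h=-51: θ=354.1° here. β=32.4, B=38.3. -51/2·(1 − cos(π·0.8460)) = -48.0716 → s = 2.9284
velocity in seg [321.7°–360°] (simple-harmonic), θ in radians: β = 32.4° = 0.5655 rad, B = 38.3° = 0.6685 rad; ds/dθ = (πh/(2B)) sin(πβ/B) = (π·(-51)/(2·0.6685)) sin(π·0.8460) = -55.760923 mm/rad

s = 2.9284, ds/dθ = -55.7609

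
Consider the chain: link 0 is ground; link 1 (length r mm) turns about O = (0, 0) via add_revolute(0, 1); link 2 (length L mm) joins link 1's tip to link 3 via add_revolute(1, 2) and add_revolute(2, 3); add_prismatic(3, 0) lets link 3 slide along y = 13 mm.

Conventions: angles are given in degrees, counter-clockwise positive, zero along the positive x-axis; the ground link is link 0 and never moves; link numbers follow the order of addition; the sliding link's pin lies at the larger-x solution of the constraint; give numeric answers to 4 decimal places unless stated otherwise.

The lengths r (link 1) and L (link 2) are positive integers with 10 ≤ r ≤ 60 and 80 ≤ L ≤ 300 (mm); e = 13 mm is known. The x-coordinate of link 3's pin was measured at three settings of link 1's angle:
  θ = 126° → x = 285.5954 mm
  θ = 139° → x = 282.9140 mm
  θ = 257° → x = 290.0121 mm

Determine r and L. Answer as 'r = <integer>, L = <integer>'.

constraint per measurement: (x − r cos θ)² + (r sin θ − e)² = L²
subtracting the θ₁ and θ₂ equations cancels the r² and L² terms:
r = (x₁² − x₂²) / (2[(x₁cos θ₁ + e sin θ₁) − (x₂cos θ₂ + e sin θ₂)]) = 16.0000 → r = 16
L² = (x₁ − r cos θ₁)² + (r sin θ₁ − e)² = 87024.9819 → L = 295.0000 → L = 295
check at θ₃=257°: x = 290.0121 (printed 290.0121) ✓

r = 16, L = 295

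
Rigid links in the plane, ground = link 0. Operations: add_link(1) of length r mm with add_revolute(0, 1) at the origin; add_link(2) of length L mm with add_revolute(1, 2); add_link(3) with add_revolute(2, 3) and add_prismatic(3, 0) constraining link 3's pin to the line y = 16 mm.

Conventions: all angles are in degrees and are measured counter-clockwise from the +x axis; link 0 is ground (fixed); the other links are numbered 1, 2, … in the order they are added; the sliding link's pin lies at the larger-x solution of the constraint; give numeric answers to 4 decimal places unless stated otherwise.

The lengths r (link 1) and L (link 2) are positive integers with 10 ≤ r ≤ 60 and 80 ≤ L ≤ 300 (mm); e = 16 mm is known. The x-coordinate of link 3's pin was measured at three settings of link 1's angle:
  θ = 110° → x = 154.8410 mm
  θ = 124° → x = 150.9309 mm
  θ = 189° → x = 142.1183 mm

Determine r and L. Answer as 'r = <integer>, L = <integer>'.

constraint per measurement: (x − r cos θ)² + (r sin θ − e)² = L²
subtracting the θ₁ and θ₂ equations cancels the r² and L² terms:
r = (x₁² − x₂²) / (2[(x₁cos θ₁ + e sin θ₁) − (x₂cos θ₂ + e sin θ₂)]) = 17.9999 → r = 18
L² = (x₁ − r cos θ₁)² + (r sin θ₁ − e)² = 25920.9870 → L = 161.0000 → L = 161
check at θ₃=189°: x = 142.1183 (printed 142.1183) ✓

r = 18, L = 161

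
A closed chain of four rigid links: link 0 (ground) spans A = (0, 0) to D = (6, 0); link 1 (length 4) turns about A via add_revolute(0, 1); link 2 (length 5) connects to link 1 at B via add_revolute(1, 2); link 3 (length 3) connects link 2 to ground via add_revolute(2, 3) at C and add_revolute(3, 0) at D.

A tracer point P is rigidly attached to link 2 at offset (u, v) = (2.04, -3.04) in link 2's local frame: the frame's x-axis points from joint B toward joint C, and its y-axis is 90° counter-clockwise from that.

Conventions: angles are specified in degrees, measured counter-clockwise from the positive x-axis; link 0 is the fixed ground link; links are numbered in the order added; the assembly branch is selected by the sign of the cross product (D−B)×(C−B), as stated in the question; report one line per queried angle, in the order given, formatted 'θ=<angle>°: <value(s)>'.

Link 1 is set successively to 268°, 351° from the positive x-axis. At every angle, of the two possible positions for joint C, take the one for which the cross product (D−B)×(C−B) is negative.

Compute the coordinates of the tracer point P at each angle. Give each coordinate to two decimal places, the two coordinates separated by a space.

A=(0,0), D=(6.00,0)
θ=268°: B = A + 4.00·(cos268°, sin268°) = (-0.1396, -3.9976)
θ=268°: |BD| = 7.3263
θ=268°: circle(B,5.00) ∩ circle(D,3.00): a=4.7551, h=1.5456
θ=268°:   candidates: C₊=(3.0019,-0.1077) cross=11.324; C₋=(4.6886,-2.6982) cross=-11.324
θ=268°:   branch - wants cross < 0 → take C=(4.6886,-2.6982) (cross=-11.324)
θ=268°: ex = (C−B)/|BC| = (0.9656,0.2599); ey = (-0.2599,0.9656)
θ=268°: P = B + 2.04·ex + -3.04·ey = (2.6203,-6.4030)
θ=351°: B = A + 4.00·(cos351°, sin351°) = (3.9508, -0.6257)
θ=351°: |BD| = 2.1427
θ=351°: circle(B,5.00) ∩ circle(D,3.00): a=4.8050, h=1.3827
θ=351°:   candidates: C₊=(8.1425,2.0999) cross=2.963; C₋=(8.9501,-0.5449) cross=-2.963
θ=351°:   branch - wants cross < 0 → take C=(8.9501,-0.5449) (cross=-2.963)
θ=351°: ex = (C−B)/|BC| = (0.9999,0.0162); ey = (-0.0162,0.9999)
θ=351°: P = B + 2.04·ex + -3.04·ey = (6.0396,-3.6324)

θ=268°: 2.62 -6.40
θ=351°: 6.04 -3.63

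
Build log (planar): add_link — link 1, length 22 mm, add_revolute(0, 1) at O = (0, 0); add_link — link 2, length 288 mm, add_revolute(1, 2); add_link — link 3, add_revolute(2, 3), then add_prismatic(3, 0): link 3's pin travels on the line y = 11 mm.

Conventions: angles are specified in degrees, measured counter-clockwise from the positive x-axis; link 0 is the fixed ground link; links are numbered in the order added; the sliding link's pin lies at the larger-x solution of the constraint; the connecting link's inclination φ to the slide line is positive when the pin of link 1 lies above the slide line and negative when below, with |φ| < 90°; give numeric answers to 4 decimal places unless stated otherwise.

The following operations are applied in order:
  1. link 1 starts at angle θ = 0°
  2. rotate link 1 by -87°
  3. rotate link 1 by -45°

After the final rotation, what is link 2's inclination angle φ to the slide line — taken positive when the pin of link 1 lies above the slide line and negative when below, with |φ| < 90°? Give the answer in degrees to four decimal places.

geometry: r = 22 mm, L = 288 mm, e = 11 mm; θ starts at 0°
rotate link 1 by -87°: θ ← 0° -87° = -87°
rotate link 1 by -45°: θ ← -87° -45° = -132°
h = r sin θ − e = -16.349186 − 11 = -27.349186
sin φ = h / L = -27.349186 / 288 = -0.09496245
φ = arcsin(-0.09496245) = -5.449159°

-5.4492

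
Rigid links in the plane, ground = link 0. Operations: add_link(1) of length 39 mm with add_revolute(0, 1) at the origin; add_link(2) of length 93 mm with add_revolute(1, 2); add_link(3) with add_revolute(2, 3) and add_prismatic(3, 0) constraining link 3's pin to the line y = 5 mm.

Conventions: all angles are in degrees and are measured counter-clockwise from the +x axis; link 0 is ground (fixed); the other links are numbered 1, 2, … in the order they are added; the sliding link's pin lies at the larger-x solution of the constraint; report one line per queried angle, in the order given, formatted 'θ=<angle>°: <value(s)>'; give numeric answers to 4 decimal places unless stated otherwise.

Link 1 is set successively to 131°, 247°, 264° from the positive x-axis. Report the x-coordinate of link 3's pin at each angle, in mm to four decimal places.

geometry: r = 39 mm, L = 93 mm, e = 5 mm
θ=131°: crank pin P = (r cos θ, r sin θ) = (-25.586302, 29.433674)
θ=131°: h = r sin θ − e = 29.433674 − 5 = 24.433674
θ=131°: x = r cos θ + √(L² − h²) = -25.586302 + 89.732913 = 64.146610
θ=247°: crank pin P = (r cos θ, r sin θ) = (-15.238514, -35.899689)
θ=247°: h = r sin θ − e = -35.899689 − 5 = -40.899689
θ=247°: x = r cos θ + √(L² − h²) = -15.238514 + 83.523742 = 68.285228
θ=264°: crank pin P = (r cos θ, r sin θ) = (-4.076610, -38.786354)
θ=264°: h = r sin θ − e = -38.786354 − 5 = -43.786354
θ=264°: x = r cos θ + √(L² − h²) = -4.076610 + 82.047274 = 77.970664

θ=131°: 64.1466
θ=247°: 68.2852
θ=264°: 77.9707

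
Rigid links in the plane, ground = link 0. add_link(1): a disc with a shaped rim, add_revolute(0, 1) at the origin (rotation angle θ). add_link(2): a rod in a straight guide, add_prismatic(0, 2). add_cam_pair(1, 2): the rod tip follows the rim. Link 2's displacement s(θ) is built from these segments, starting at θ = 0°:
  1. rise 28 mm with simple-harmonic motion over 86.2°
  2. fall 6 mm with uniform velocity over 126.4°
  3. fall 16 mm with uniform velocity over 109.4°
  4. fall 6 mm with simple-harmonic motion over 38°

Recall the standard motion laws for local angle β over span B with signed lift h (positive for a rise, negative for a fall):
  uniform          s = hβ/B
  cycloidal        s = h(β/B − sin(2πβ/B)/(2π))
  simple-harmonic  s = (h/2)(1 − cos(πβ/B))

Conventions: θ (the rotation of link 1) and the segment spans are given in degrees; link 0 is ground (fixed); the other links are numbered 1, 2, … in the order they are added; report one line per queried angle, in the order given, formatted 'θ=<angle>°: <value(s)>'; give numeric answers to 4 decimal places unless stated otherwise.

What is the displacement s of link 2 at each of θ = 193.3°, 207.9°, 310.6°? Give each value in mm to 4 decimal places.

segment 1 (0° to 86.2°, simple-harmonic, h = 28) is passed completely: s = 0.0000 + (28) = 28.0000
θ = 193.3° falls in segment 2 (86.2° to 212.6°, uniform, h = -6): β = 193.3 − 86.2 = 107.1°, B = 126.4°; Δs = -6·107.1/126.4 = -5.0839; s = 28.0000 − 5.0839 = 22.9161
θ = 207.9° falls in segment 2 (86.2° to 212.6°, uniform, h = -6): β = 207.9 − 86.2 = 121.7°, B = 126.4°; Δs = -6·121.7/126.4 = -5.7769; s = 28.0000 − 5.7769 = 22.2231
segment 2 (86.2° to 212.6°, uniform, h = -6) is passed completely: s = 28.0000 + (-6) = 22.0000
θ = 310.6° falls in segment 3 (212.6° to 322°, uniform, h = -16): β = 310.6 − 212.6 = 98°, B = 109.4°; Δs = -16·98/109.4 = -14.3327; s = 22.0000 − 14.3327 = 7.6673

θ=193.3°: 22.9161
θ=207.9°: 22.2231
θ=310.6°: 7.6673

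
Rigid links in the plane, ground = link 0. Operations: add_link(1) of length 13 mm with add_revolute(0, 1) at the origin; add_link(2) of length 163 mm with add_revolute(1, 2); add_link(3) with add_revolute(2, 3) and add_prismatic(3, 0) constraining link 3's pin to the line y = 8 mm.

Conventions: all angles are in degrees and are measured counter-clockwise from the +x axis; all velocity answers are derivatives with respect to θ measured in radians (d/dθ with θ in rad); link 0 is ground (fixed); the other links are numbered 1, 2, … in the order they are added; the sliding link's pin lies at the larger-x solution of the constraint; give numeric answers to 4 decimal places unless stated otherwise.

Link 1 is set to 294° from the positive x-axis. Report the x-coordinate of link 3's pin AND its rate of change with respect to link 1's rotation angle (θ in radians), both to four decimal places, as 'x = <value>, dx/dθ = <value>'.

geometry: r = 13 mm, L = 163 mm, e = 8 mm
crank pin P = (r cos θ, r sin θ) = (5.287576, -11.876091)
h = r sin θ − e = -11.876091 − 8 = -19.876091
x = r cos θ + √(L² − h²) = 5.287576 + 161.783624 = 167.071200
dx/dθ = −r sin θ − h·r cos θ/√(L² − h²) (θ in radians; h = -19.876091) = 12.525701

x = 167.0712, dx/dθ = 12.5257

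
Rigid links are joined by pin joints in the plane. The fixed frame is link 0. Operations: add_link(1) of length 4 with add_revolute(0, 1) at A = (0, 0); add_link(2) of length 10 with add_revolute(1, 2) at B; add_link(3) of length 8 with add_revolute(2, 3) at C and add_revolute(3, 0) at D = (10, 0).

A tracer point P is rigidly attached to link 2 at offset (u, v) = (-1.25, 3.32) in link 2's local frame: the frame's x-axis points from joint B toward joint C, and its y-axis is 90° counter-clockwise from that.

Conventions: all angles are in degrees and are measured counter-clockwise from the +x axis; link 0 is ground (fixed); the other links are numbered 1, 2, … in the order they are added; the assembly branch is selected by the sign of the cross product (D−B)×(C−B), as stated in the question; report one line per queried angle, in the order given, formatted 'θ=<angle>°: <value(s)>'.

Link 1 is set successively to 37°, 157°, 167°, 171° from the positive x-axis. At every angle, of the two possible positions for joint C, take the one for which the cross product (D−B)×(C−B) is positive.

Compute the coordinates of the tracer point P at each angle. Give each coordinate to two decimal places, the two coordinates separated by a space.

A=(0,0), D=(10.00,0)
θ=37°: B = A + 4.00·(cos37°, sin37°) = (3.1945, 2.4073)
θ=37°: |BD| = 7.2187
θ=37°: circle(B,10.00) ∩ circle(D,8.00): a=6.1029, h=7.9218
θ=37°:   candidates: C₊=(11.5898,7.8404) cross=57.185; C₋=(6.3063,-7.0963) cross=-57.185
θ=37°:   branch + wants cross > 0 → take C=(11.5898,7.8404) (cross=57.185)
θ=37°: ex = (C−B)/|BC| = (0.8395,0.5433); ey = (-0.5433,0.8395)
θ=37°: P = B + -1.25·ex + 3.32·ey = (0.3413,4.5153)
θ=157°: B = A + 4.00·(cos157°, sin157°) = (-3.6820, 1.5629)
θ=157°: |BD| = 13.7710
θ=157°: circle(B,10.00) ∩ circle(D,8.00): a=8.1926, h=5.7342
θ=157°:   candidates: C₊=(5.1084,6.3303) cross=78.966; C₋=(3.8068,-5.0641) cross=-78.966
θ=157°:   branch + wants cross > 0 → take C=(5.1084,6.3303) (cross=78.966)
θ=157°: ex = (C−B)/|BC| = (0.8790,0.4767); ey = (-0.4767,0.8790)
θ=157°: P = B + -1.25·ex + 3.32·ey = (-6.3636,3.8854)
θ=167°: B = A + 4.00·(cos167°, sin167°) = (-3.8975, 0.8998)
θ=167°: |BD| = 13.9266
θ=167°: circle(B,10.00) ∩ circle(D,8.00): a=8.2558, h=5.6429
θ=167°:   candidates: C₊=(4.7056,5.9975) cross=78.586; C₋=(3.9765,-5.2647) cross=-78.586
θ=167°:   branch + wants cross > 0 → take C=(4.7056,5.9975) (cross=78.586)
θ=167°: ex = (C−B)/|BC| = (0.8603,0.5098); ey = (-0.5098,0.8603)
θ=167°: P = B + -1.25·ex + 3.32·ey = (-6.6653,3.1188)
θ=171°: B = A + 4.00·(cos171°, sin171°) = (-3.9508, 0.6257)
θ=171°: |BD| = 13.9648
θ=171°: circle(B,10.00) ∩ circle(D,8.00): a=8.2713, h=5.6200
θ=171°:   candidates: C₊=(4.5641,5.8695) cross=78.483; C₋=(4.0605,-5.3593) cross=-78.483
θ=171°:   branch + wants cross > 0 → take C=(4.5641,5.8695) (cross=78.483)
θ=171°: ex = (C−B)/|BC| = (0.8515,0.5244); ey = (-0.5244,0.8515)
θ=171°: P = B + -1.25·ex + 3.32·ey = (-6.7560,2.7972)

θ=37°: 0.34 4.52
θ=157°: -6.36 3.89
θ=167°: -6.67 3.12
θ=171°: -6.76 2.80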